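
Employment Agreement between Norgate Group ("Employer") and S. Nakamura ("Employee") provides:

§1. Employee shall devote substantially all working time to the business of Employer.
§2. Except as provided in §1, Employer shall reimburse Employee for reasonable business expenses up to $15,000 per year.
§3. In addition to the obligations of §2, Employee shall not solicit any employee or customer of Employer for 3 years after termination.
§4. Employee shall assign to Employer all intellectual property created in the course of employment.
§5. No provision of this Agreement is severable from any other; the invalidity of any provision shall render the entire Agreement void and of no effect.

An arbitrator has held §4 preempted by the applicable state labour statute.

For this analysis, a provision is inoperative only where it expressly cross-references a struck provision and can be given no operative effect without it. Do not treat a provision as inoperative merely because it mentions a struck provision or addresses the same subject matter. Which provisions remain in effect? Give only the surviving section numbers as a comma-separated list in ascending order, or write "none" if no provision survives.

§4 is struck. Nothing else in the Agreement is defined by reference to §4. §5 provides that the Agreement is not severable, so the invalidity of any one provision voids the entire Agreement. No provision of the Agreement survives.

none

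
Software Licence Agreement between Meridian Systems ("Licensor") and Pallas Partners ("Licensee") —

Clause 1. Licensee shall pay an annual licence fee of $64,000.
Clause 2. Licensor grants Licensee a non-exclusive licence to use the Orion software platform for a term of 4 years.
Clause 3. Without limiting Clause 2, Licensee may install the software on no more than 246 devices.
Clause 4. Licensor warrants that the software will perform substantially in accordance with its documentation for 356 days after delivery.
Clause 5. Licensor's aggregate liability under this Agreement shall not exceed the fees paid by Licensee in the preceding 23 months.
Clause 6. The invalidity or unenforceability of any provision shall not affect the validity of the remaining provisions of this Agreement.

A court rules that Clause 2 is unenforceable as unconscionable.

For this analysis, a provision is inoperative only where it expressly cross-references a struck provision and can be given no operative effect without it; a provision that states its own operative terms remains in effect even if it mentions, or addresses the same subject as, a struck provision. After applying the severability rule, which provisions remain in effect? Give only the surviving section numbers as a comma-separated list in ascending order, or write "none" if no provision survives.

1, 3, 4, 5, 6

Clause 2 is struck. Clause 3 mentions Clause 2 but its own obligation stands independently of Clause 2, so Clause 3 is not affected. No other provision's operative terms depend on Clause 2. Clause 6 is a severability clause and preserves every provision that can still be given independent effect. Clause 1, Clause 3, Clause 4, Clause 5, and Clause 6 remain in effect.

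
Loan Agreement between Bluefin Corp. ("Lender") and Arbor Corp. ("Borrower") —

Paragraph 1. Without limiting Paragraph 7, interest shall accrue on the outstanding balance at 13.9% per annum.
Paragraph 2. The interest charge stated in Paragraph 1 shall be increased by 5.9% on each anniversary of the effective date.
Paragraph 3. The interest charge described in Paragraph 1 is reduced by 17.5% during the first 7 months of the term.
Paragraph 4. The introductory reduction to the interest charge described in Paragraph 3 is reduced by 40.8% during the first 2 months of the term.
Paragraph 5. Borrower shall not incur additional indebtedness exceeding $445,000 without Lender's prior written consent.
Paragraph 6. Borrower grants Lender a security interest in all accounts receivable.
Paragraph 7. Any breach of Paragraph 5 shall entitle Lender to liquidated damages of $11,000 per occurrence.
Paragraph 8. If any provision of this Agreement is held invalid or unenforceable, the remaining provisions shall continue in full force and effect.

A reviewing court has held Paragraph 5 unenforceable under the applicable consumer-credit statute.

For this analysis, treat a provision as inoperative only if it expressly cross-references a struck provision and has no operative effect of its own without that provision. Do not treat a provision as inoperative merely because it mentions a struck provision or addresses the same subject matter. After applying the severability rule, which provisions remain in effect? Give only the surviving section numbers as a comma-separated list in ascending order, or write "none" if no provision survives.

Paragraph 5 is struck. Paragraph 7 operates only by reference to Paragraph 5, so it falls with Paragraph 5. Paragraph 1 mentions Paragraph 7 but its own obligation stands independently of Paragraph 7, so Paragraph 1 is not affected. Under the severability clause in Paragraph 8, the remaining provisions continue in force. That leaves Paragraph 1, Paragraph 2, Paragraph 3, Paragraph 4, Paragraph 6, and Paragraph 8 in effect.

1, 2, 3, 4, 6, 8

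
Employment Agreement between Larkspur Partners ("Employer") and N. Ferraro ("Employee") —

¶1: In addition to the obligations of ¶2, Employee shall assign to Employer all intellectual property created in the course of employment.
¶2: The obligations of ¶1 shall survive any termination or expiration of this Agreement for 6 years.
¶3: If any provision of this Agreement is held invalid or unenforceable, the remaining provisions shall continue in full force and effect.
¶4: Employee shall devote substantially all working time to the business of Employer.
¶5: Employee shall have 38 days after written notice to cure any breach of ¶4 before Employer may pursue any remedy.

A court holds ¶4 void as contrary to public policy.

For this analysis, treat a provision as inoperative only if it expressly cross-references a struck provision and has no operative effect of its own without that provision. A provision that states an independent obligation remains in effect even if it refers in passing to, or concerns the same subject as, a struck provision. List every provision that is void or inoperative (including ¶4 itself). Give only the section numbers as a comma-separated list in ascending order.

4, 5

¶4 is struck. The only function of ¶5 is the cure period for breach of ¶4, so it cannot stand once ¶4 is removed. ¶3 is a severability clause and preserves every provision that can still be given independent effect. ¶1, ¶2, and ¶3 remain in effect.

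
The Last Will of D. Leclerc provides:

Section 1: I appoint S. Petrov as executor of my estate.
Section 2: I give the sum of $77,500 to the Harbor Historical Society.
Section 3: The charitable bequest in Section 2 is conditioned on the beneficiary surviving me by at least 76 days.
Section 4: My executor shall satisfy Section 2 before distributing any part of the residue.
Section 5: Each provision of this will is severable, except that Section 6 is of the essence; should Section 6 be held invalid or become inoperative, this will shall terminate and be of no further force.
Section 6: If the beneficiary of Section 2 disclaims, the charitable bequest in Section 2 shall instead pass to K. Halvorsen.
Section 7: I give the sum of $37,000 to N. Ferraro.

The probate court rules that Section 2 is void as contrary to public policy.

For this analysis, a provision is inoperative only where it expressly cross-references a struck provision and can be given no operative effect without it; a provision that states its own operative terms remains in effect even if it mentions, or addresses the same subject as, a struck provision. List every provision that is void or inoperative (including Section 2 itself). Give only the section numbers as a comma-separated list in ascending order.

Section 2 is struck. Section 3 operates only by reference to Section 2, so it falls with Section 2. Section 4 operates only by reference to Section 2, so it falls with Section 2. The only function of Section 6 is the alternative disposition for Section 2, so it cannot stand once Section 2 is removed. Section 5 makes Section 6 an essential term, and Section 6 has been rendered inoperative by the cascade; under Section 5, the entire will is therefore void. No provision of the will survives.

1, 2, 3, 4, 5, 6, 7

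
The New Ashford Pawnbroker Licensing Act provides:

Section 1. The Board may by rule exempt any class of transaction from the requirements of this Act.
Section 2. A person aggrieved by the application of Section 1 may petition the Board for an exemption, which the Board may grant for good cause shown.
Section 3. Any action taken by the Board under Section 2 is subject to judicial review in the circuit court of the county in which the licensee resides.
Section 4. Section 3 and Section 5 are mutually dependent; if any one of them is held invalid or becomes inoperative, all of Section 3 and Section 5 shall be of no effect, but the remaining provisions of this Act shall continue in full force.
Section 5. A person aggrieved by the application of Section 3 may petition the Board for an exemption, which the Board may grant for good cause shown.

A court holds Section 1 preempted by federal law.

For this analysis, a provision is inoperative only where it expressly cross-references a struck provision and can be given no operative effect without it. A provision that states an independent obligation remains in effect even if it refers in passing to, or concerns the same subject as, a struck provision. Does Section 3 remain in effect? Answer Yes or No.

No

Section 1 is struck. The only function of Section 2 is the exemption procedure for Section 1, so it cannot stand once Section 1 is removed. Section 3 has no operative effect of its own apart from Section 2 and is therefore inoperative. Section 5 merely fixes the exemption procedure for Section 3; with Section 3 gone it has nothing to operate on and falls away. Section 4 declares Section 3 and Section 5 mutually dependent; since one of them has fallen, all of them are of no effect. The remainder continues in force under Section 4. Only Section 4 remains in effect. Section 3 is among the inoperative provisions, so the answer is no.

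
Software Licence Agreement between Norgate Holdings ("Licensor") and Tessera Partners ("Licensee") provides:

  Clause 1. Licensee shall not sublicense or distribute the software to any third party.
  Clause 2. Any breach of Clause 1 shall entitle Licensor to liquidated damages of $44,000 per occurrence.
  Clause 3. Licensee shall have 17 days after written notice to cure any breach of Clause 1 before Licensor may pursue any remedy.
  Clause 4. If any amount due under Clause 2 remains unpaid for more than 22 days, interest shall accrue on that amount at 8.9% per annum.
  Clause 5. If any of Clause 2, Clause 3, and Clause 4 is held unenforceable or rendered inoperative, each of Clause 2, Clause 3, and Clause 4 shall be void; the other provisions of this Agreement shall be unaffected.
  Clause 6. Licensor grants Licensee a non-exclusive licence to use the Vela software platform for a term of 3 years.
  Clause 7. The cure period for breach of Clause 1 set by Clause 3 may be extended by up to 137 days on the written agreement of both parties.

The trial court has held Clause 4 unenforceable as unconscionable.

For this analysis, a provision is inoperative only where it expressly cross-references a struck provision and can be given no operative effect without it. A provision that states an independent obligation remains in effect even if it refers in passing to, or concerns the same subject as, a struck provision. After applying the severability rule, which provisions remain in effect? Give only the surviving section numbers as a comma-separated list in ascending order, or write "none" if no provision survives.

Clause 4 is struck. No other provision's operative terms depend on Clause 4. Clause 5 declares Clause 2, Clause 3, and Clause 4 mutually dependent; since one of them has fallen, all of them are of no effect. That brings down Clause 2 and Clause 3 as well. Clause 7 in turn depends solely on a provision now struck and likewise falls. The remainder continues in force under Clause 5. Clause 1, Clause 5, and Clause 6 remain in effect.

1, 5, 6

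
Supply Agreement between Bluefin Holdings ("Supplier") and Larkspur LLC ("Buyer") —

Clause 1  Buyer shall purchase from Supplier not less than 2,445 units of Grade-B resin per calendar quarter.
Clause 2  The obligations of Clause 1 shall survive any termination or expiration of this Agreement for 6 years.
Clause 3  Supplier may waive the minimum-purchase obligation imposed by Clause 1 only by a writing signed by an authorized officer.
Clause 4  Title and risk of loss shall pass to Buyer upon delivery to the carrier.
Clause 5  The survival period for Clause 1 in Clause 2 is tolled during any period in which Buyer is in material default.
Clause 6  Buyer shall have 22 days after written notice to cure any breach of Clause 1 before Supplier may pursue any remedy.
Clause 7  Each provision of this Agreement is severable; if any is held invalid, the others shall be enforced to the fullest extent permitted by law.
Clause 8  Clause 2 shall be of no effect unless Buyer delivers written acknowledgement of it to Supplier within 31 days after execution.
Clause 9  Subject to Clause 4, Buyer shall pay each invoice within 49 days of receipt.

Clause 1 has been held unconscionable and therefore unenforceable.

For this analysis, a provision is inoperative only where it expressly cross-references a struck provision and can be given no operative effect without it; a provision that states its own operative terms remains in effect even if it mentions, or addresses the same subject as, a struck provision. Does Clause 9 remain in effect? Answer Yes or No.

Clause 1 is struck. The only function of Clause 2 is the survival period for Clause 1, so it cannot stand once Clause 1 is removed. The only function of Clause 3 is the waiver condition for Clause 1, so it cannot stand once Clause 1 is removed. Clause 6 operates only by reference to Clause 1, so it falls with Clause 1. Clause 5 has no operative effect of its own apart from Clause 2 and is therefore inoperative. Clause 8 has no operative effect of its own apart from Clause 2 and is therefore inoperative. Under the severability clause in Clause 7, the remaining provisions continue in force. The provisions still in force are Clause 4, Clause 7, and Clause 9. Clause 9 is among the surviving provisions, so the answer is yes.

Yes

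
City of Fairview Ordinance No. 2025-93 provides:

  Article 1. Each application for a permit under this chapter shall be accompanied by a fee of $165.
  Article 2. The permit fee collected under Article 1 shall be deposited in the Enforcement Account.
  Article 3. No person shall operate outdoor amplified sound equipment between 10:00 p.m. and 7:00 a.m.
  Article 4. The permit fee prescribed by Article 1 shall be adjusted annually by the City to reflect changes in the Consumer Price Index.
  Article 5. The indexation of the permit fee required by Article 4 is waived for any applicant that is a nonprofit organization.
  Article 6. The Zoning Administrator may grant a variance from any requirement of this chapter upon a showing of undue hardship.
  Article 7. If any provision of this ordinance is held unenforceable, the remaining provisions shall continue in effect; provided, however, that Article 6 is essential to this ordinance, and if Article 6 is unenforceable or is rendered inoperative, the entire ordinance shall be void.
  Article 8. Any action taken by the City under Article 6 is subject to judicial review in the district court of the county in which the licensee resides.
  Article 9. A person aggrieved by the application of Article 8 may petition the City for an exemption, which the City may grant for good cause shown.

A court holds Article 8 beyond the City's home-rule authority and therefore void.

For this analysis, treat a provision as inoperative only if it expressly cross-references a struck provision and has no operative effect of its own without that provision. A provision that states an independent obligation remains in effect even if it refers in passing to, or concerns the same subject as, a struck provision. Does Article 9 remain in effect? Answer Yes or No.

No

Article 8 is struck. The only function of Article 9 is the exemption procedure for Article 8, so it cannot stand once Article 8 is removed. Article 7 makes Article 6 an essential term, but Article 6 is unaffected, so the severability proviso in Article 7 preserves the remaining provisions. Article 1, Article 2, Article 3, Article 4, Article 5, Article 6, and Article 7 remain in effect. Article 9 is among the inoperative provisions, so the answer is no.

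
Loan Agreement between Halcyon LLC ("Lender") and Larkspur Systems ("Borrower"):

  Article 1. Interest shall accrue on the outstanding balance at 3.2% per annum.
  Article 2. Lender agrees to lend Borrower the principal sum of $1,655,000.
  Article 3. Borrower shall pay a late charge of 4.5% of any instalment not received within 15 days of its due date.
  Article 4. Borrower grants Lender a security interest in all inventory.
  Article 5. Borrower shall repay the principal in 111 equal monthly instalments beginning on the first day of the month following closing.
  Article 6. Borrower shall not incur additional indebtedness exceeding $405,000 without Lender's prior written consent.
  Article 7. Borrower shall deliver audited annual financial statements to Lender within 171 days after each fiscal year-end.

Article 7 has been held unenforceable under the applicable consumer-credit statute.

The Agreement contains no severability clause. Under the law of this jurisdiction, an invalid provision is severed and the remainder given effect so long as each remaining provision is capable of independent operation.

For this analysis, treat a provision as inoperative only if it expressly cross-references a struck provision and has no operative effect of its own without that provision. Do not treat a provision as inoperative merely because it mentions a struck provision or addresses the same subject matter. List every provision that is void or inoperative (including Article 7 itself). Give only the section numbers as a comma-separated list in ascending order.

Article 7 is struck. Nothing else in the Agreement is defined by reference to Article 7. With no severability clause, the stated default rule severs what cannot stand and enforces each remaining provision that can operate on its own. That leaves Article 1, Article 2, Article 3, Article 4, Article 5, and Article 6 in effect.

7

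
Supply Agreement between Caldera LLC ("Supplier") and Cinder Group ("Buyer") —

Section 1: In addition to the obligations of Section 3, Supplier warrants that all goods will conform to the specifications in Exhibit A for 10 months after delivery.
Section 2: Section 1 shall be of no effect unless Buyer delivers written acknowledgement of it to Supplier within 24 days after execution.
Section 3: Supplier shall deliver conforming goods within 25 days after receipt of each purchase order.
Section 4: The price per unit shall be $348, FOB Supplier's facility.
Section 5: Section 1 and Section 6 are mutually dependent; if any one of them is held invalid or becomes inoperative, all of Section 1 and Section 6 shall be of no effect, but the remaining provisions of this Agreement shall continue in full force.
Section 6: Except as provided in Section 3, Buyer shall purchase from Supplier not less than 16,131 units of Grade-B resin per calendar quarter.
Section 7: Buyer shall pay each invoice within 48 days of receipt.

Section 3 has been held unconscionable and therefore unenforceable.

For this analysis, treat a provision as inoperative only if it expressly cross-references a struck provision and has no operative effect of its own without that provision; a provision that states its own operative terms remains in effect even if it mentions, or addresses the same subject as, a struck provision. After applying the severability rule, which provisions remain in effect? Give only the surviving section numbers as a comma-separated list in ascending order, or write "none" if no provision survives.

Section 3 is struck. Section 6 mentions Section 3 but its own obligation stands independently of Section 3, so Section 6 is not affected. Although Section 1 refers to Section 3, its operative terms do not depend on Section 3, so it remains in effect. Nothing else in the Agreement is defined by reference to Section 3. Section 5 ties Section 1 and Section 6 together, but none of those is affected here; the remaining provisions continue in force under Section 5. The provisions still in force are Section 1, Section 2, Section 4, Section 5, Section 6, and Section 7.

1, 2, 4, 5, 6, 7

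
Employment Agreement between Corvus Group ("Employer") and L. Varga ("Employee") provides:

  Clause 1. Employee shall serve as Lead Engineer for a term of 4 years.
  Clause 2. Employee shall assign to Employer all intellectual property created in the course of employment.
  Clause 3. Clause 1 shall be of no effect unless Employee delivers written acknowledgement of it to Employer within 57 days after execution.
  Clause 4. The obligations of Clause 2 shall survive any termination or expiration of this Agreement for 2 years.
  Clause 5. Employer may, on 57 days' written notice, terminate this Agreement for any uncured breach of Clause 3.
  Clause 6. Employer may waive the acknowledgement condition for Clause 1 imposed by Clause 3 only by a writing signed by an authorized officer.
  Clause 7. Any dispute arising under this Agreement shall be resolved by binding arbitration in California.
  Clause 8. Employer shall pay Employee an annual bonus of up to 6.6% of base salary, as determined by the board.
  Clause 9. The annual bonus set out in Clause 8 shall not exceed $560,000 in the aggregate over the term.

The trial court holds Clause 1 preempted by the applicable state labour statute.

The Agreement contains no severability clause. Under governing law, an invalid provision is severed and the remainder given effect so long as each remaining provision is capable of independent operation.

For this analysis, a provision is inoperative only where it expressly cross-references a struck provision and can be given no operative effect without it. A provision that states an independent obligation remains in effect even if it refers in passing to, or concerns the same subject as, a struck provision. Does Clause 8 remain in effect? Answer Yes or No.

Yes

Clause 1 is struck. Clause 3 merely fixes the acknowledgement condition for Clause 1; with Clause 1 gone it has nothing to operate on and falls away. The only function of Clause 5 is the termination right for breach of Clause 3, so it cannot stand once Clause 3 is removed. Clause 6 has no operative effect of its own apart from Clause 3 and is therefore inoperative. Under the stated default rule, only provisions that cannot operate independently fall away; the rest are enforced. The provisions still in force are Clause 2, Clause 4, Clause 7, Clause 8, and Clause 9. Clause 8 is among the surviving provisions, so the answer is yes.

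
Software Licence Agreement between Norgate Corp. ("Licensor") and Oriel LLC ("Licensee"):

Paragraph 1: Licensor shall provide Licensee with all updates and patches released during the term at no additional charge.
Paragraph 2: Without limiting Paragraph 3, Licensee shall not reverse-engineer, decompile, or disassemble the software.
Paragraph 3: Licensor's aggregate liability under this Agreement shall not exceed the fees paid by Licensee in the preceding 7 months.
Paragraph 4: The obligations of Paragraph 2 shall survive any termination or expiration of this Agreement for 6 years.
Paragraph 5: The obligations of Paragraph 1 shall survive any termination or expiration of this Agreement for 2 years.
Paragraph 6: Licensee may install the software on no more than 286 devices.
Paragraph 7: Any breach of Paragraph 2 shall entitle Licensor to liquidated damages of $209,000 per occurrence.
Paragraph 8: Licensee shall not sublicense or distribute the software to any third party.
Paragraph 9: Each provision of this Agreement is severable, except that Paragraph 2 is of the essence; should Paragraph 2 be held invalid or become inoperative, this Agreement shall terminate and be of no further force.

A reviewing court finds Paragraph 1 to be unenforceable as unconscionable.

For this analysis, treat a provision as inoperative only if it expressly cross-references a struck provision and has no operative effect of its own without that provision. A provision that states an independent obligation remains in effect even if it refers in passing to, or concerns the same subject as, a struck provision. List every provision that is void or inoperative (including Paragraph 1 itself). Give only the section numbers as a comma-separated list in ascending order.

Paragraph 1 is struck. Paragraph 5 merely fixes the survival period for Paragraph 1; with Paragraph 1 gone it has nothing to operate on and falls away. Paragraph 9 makes Paragraph 2 an essential term, but Paragraph 2 is unaffected, so the severability proviso in Paragraph 9 preserves the remaining provisions. Paragraph 2, Paragraph 3, Paragraph 4, Paragraph 6, Paragraph 7, Paragraph 8, and Paragraph 9 remain in effect.

1, 5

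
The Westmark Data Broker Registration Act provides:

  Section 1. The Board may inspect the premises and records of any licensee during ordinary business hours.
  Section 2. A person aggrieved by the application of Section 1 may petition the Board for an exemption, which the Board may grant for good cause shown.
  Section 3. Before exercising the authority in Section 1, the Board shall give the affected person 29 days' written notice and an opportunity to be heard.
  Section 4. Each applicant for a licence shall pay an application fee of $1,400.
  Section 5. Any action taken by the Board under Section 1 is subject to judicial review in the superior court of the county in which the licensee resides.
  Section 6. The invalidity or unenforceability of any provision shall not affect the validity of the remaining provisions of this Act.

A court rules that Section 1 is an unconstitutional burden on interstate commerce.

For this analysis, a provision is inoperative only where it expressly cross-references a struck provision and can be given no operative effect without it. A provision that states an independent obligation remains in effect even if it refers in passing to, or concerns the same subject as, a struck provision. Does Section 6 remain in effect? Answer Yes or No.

Section 1 is struck. The only function of Section 2 is the exemption procedure for Section 1, so it cannot stand once Section 1 is removed. Section 3 merely fixes the notice-and-hearing requirement for Section 1; with Section 1 gone it has nothing to operate on and falls away. Section 5 has no operative effect of its own apart from Section 1 and is therefore inoperative. Under the severability clause in Section 6, the remaining provisions continue in force. Section 4 and Section 6 remain in effect. Section 6 is among the surviving provisions, so the answer is yes.

Yes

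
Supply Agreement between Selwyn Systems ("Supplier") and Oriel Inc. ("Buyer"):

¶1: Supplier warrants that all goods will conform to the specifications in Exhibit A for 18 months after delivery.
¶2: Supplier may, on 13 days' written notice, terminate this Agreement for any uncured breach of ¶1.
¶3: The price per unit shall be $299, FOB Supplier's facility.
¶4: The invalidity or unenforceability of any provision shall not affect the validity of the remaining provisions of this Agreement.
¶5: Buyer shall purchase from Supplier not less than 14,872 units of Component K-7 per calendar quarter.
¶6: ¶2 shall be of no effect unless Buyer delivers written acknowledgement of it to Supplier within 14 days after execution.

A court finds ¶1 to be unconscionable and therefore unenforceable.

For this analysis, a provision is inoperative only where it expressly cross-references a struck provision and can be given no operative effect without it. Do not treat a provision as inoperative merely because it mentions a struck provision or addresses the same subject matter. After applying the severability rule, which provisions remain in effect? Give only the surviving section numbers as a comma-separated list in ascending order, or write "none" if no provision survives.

3, 4, 5

¶1 is struck. The only function of ¶2 is the termination right for breach of ¶1, so it cannot stand once ¶1 is removed. ¶6 merely fixes the acknowledgement condition for ¶2; with ¶2 gone it has nothing to operate on and falls away. Under the severability clause in ¶4, the remaining provisions continue in force. The provisions still in force are ¶3, ¶4, and ¶5.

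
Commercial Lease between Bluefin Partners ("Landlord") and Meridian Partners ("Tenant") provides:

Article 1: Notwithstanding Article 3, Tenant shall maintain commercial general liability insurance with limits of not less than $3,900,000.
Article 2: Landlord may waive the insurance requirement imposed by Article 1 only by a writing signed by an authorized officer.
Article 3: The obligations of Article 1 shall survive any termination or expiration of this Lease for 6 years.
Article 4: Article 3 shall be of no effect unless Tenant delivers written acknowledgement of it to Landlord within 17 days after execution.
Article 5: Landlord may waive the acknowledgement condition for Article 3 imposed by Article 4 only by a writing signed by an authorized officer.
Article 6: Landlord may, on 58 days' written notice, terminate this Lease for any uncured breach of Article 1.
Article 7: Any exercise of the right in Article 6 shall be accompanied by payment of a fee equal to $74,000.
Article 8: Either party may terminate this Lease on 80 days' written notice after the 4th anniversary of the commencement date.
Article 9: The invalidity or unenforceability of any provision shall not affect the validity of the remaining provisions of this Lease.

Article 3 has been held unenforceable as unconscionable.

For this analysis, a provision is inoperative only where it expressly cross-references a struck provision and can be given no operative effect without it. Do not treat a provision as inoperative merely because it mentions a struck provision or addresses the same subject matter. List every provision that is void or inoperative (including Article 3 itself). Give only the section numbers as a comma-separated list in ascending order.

3, 4, 5

Article 3 is struck. Article 4 has no operative effect of its own apart from Article 3 and is therefore inoperative. Article 5 has no operative effect of its own apart from Article 4 and is therefore inoperative. Although Article 1 refers to Article 3, its operative terms do not depend on Article 3, so it remains in effect. Under the severability clause in Article 9, the remaining provisions continue in force. That leaves Article 1, Article 2, Article 6, Article 7, Article 8, and Article 9 in effect.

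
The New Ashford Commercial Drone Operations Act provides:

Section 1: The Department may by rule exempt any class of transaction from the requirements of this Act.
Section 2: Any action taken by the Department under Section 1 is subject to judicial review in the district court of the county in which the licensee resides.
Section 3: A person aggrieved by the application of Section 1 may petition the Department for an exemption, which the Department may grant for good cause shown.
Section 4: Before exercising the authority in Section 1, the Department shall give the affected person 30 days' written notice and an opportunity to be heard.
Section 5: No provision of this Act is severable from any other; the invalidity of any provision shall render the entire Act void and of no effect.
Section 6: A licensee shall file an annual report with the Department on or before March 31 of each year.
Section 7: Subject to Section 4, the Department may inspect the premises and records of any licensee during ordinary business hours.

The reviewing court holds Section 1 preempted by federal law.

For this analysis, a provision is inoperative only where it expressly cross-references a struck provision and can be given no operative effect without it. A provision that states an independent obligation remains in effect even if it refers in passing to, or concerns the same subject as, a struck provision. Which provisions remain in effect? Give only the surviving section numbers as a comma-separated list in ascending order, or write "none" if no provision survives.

Section 1 is struck. The only function of Section 2 is the judicial-review right for Section 1, so it cannot stand once Section 1 is removed. Section 3 operates only by reference to Section 1, so it falls with Section 1. Section 4 operates only by reference to Section 1, so it falls with Section 1. Section 5 provides that the Act is not severable, so the invalidity of any one provision voids the entire Act. No provision of the Act survives.

none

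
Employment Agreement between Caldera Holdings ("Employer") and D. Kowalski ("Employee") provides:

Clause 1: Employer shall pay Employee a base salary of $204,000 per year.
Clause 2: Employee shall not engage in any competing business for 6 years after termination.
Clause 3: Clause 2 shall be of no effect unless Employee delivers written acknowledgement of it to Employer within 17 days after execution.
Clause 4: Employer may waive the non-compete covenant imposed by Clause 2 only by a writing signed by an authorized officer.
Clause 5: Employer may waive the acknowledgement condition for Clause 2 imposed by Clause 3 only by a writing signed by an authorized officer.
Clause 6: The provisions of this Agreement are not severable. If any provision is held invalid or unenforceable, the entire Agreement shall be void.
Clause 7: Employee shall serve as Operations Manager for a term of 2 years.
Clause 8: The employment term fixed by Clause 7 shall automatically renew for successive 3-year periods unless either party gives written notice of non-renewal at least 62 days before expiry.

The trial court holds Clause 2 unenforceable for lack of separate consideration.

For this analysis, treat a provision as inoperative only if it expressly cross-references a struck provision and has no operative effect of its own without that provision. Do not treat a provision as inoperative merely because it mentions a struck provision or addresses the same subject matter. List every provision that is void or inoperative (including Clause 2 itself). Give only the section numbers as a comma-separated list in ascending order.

Clause 2 is struck. Clause 3 has no operative effect of its own apart from Clause 2 and is therefore inoperative. Clause 4 merely fixes the waiver condition for Clause 2; with Clause 2 gone it has nothing to operate on and falls away. Clause 5 merely fixes the waiver condition for Clause 3; with Clause 3 gone it has nothing to operate on and falls away. Clause 6 provides that the Agreement is not severable, so the invalidity of any one provision voids the entire Agreement. No provision of the Agreement survives.

1, 2, 3, 4, 5, 6, 7, 8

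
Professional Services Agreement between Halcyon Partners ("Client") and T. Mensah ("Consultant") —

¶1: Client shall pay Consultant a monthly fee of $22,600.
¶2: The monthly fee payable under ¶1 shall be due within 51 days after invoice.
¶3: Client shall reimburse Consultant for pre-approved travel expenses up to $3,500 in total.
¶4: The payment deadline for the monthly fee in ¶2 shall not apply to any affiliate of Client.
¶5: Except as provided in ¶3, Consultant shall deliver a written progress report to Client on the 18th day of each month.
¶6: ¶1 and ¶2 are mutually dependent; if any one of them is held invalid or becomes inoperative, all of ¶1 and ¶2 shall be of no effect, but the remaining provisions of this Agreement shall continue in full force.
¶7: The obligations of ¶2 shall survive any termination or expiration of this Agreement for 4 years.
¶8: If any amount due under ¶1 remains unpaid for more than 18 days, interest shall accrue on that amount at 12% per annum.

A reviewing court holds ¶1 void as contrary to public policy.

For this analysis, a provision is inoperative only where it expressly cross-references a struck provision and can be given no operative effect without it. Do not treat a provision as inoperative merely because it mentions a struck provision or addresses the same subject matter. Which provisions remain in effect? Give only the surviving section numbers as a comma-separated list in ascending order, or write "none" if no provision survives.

3, 5, 6

¶1 is struck. ¶2 operates only by reference to ¶1, so it falls with ¶1. The whole of ¶8 is the default interest on the monthly fee, defined by reference to ¶1, so ¶8 cannot stand once ¶1 is removed. The whole of ¶4 is the carve-out from the payment deadline for the monthly fee, defined by reference to ¶2, so ¶4 cannot stand once ¶2 is removed. ¶7 operates only by reference to ¶2, so it falls with ¶2. ¶6 declares ¶1 and ¶2 mutually dependent; since one of them has fallen, all of them are of no effect. The remainder continues in force under ¶6. That leaves ¶3, ¶5, and ¶6 in effect.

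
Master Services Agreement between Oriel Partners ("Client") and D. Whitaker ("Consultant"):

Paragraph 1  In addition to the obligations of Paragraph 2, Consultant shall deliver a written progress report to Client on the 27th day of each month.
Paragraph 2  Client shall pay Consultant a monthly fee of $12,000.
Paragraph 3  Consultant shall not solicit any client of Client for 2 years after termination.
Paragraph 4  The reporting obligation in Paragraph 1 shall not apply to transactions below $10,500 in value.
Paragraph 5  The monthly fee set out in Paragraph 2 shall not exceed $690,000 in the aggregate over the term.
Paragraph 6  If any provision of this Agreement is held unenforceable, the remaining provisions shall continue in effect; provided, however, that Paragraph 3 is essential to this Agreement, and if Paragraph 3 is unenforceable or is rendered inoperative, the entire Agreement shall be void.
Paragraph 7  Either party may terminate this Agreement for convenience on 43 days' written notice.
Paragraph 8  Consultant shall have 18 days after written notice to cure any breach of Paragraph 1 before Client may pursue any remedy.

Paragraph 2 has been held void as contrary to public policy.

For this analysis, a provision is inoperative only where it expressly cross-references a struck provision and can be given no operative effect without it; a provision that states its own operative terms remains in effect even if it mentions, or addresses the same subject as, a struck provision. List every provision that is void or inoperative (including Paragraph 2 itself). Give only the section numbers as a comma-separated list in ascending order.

2, 5

Paragraph 2 is struck. The whole of Paragraph 5 is the aggregate cap on the monthly fee, defined by reference to Paragraph 2, so Paragraph 5 cannot stand once Paragraph 2 is removed. Although Paragraph 1 refers to Paragraph 2, its operative terms do not depend on Paragraph 2, so it remains in effect. Paragraph 6 makes Paragraph 3 an essential term, but Paragraph 3 is unaffected, so the severability proviso in Paragraph 6 preserves the remaining provisions. Paragraph 1, Paragraph 3, Paragraph 4, Paragraph 6, Paragraph 7, and Paragraph 8 remain in effect.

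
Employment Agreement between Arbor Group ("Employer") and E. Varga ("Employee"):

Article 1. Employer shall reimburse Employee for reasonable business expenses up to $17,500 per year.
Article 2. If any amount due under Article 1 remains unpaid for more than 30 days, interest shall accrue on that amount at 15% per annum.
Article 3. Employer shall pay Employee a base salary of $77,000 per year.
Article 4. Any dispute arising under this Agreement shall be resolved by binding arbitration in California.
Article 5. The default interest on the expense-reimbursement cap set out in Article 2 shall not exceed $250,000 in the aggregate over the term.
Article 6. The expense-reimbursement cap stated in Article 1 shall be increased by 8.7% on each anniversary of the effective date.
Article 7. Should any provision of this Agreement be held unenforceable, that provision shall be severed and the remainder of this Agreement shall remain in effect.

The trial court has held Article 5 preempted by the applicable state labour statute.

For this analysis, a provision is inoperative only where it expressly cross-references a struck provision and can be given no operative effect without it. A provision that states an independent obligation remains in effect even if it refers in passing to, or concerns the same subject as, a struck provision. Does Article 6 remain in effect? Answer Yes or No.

Article 5 is struck. No other provision's operative terms depend on Article 5. Article 7 is a severability clause and preserves every provision that can still be given independent effect. That leaves Article 1, Article 2, Article 3, Article 4, Article 6, and Article 7 in effect. Article 6 is among the surviving provisions, so the answer is yes.

Yes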